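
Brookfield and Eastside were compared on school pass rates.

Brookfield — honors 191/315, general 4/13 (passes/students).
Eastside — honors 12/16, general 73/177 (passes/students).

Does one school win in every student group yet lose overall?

Honors: Brookfield 191/315 = 60.6%, Eastside 12/16 = 75.0% → Eastside
General: Brookfield 4/13 = 30.8%, Eastside 73/177 = 41.2% → Eastside
Overall: Brookfield 195/328 = 59.5%, Eastside 85/193 = 44.0% → Brookfield
Eastside wins each student group but Brookfield wins overall — the comparison reverses. Eastside's students skew toward general, which has a lower base rate.

Yes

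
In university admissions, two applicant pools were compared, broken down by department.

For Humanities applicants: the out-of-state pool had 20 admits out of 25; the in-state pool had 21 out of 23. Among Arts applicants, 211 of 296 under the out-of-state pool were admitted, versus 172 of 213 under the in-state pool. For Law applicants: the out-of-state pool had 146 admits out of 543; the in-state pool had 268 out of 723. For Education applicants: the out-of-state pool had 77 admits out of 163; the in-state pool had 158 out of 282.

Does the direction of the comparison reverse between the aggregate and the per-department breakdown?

No

Humanities: the out-of-state pool 20/25 = 80.0%, the in-state pool 21/23 = 91.3% → the in-state pool
Arts: the out-of-state pool 211/296 = 71.3%, the in-state pool 172/213 = 80.8% → the in-state pool
Law: the out-of-state pool 146/543 = 26.9%, the in-state pool 268/723 = 37.1% → the in-state pool
Education: the out-of-state pool 77/163 = 47.2%, the in-state pool 158/282 = 56.0% → the in-state pool
Overall: the out-of-state pool 454/1027 = 44.2%, the in-state pool 619/1241 = 49.9% → the in-state pool
The in-state pool wins overall and in every department group — no reversal.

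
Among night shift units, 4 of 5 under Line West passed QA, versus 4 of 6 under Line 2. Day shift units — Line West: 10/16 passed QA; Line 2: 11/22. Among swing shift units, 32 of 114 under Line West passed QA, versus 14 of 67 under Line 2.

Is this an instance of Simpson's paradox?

No

Night shift: Line West 4/5 = 80.0%, Line 2 4/6 = 66.7% → Line West
Day shift: Line West 10/16 = 62.5%, Line 2 11/22 = 50.0% → Line West
Swing shift: Line West 32/114 = 28.1%, Line 2 14/67 = 20.9% → Line West
Overall: Line West 46/135 = 34.1%, Line 2 29/95 = 30.5% → Line West
Line West wins overall and in every shift group — no reversal.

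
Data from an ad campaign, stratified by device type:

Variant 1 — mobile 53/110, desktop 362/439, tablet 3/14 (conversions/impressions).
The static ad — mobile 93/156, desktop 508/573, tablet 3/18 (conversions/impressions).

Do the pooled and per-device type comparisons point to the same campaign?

Mobile: Variant 1 53/110 = 48.2%, the static ad 93/156 = 59.6% → the static ad
Desktop: Variant 1 362/439 = 82.5%, the static ad 508/573 = 88.7% → the static ad
Tablet: Variant 1 3/14 = 21.4%, the static ad 3/18 = 16.7% → Variant 1
Overall: Variant 1 418/563 = 74.2%, the static ad 604/747 = 80.9% → the static ad
Neither sweeps: Variant 1 wins 1 of 3 groups, the static ad wins 2. The static ad wins overall but not every group — no Simpson reversal.

No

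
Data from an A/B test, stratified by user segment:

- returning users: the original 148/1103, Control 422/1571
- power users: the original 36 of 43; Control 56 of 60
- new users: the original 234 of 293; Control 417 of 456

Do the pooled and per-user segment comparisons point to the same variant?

Returning users: the original 148/1103 = 13.4%, Control 422/1571 = 26.9% → Control
Power users: the original 36/43 = 83.7%, Control 56/60 = 93.3% → Control
New users: the original 234/293 = 79.9%, Control 417/456 = 91.4% → Control
Overall: the original 418/1439 = 29.0%, Control 895/2087 = 42.9% → Control
Control wins overall and in every user group — no reversal.

Yes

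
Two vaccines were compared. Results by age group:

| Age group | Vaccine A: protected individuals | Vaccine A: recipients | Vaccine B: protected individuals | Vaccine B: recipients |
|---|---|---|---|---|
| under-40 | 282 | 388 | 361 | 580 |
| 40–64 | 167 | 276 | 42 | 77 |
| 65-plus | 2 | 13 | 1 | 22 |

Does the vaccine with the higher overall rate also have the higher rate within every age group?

Under-40: Vaccine A 282/388 = 72.7%, Vaccine B 361/580 = 62.2% → Vaccine A
40–64: Vaccine A 167/276 = 60.5%, Vaccine B 42/77 = 54.5% → Vaccine A
65-plus: Vaccine A 2/13 = 15.4%, Vaccine B 1/22 = 4.5% → Vaccine A
Overall: Vaccine A 451/677 = 66.6%, Vaccine B 404/679 = 59.5% → Vaccine A
Vaccine A wins overall and in every age group — no reversal.

Yes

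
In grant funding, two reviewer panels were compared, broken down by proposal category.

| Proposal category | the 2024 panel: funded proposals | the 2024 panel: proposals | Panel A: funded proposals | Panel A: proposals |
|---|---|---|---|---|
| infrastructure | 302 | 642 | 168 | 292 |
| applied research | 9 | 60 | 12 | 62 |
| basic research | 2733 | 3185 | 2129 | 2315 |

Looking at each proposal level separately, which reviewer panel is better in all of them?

Panel A

Infrastructure: the 2024 panel 302/642 = 47.0%, Panel A 168/292 = 57.5% → Panel A
Applied research: the 2024 panel 9/60 = 15.0%, Panel A 12/62 = 19.4% → Panel A
Basic research: the 2024 panel 2733/3185 = 85.8%, Panel A 2129/2315 = 92.0% → Panel A
Panel A has the higher rate in all 3 groups.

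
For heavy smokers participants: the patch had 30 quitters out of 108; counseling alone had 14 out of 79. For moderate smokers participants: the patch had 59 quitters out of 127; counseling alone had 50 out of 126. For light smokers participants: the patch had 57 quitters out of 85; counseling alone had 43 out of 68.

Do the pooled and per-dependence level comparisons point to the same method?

Heavy smokers: the patch 30/108 = 27.8%, counseling alone 14/79 = 17.7% → the patch
Moderate smokers: the patch 59/127 = 46.5%, counseling alone 50/126 = 39.7% → the patch
Light smokers: the patch 57/85 = 67.1%, counseling alone 43/68 = 63.2% → the patch
Overall: the patch 146/320 = 45.6%, counseling alone 107/273 = 39.2% → the patch
The patch wins overall and in every dependence group — no reversal.

Yes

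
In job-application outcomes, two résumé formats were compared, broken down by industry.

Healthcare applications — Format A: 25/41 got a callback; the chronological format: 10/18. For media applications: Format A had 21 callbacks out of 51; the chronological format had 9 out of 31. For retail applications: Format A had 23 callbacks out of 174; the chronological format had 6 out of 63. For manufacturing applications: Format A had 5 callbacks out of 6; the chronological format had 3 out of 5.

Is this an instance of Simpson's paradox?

No

Healthcare: Format A 25/41 = 61.0%, the chronological format 10/18 = 55.6% → Format A
Media: Format A 21/51 = 41.2%, the chronological format 9/31 = 29.0% → Format A
Retail: Format A 23/174 = 13.2%, the chronological format 6/63 = 9.5% → Format A
Manufacturing: Format A 5/6 = 83.3%, the chronological format 3/5 = 60.0% → Format A
Overall: Format A 74/272 = 27.2%, the chronological format 28/117 = 23.9% → Format A
Format A wins overall and in every industry group — no reversal.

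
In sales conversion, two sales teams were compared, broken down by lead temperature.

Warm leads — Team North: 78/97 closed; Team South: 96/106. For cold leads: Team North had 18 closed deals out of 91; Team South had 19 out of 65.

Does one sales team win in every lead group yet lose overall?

No

Warm: Team North 78/97 = 80.4%, Team South 96/106 = 90.6% → Team South
Cold: Team North 18/91 = 19.8%, Team South 19/65 = 29.2% → Team South
Overall: Team North 96/188 = 51.1%, Team South 115/171 = 67.3% → Team South
Team South wins overall and in every lead group — no reversal.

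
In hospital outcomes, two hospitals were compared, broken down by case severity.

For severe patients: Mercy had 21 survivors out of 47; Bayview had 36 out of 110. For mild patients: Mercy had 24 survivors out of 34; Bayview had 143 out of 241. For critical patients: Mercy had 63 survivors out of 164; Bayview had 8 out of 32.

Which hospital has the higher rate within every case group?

Severe: Mercy 21/47 = 44.7%, Bayview 36/110 = 32.7% → Mercy
Mild: Mercy 24/34 = 70.6%, Bayview 143/241 = 59.3% → Mercy
Critical: Mercy 63/164 = 38.4%, Bayview 8/32 = 25.0% → Mercy
Mercy has the higher rate in all 3 groups.

Mercy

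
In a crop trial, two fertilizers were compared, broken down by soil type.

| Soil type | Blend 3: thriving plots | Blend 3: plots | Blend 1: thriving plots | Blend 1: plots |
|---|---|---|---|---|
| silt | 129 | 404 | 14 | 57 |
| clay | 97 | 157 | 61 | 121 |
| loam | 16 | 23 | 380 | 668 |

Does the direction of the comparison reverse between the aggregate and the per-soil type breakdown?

Silt: Blend 3 129/404 = 31.9%, Blend 1 14/57 = 24.6% → Blend 3
Clay: Blend 3 97/157 = 61.8%, Blend 1 61/121 = 50.4% → Blend 3
Loam: Blend 3 16/23 = 69.6%, Blend 1 380/668 = 56.9% → Blend 3
Overall: Blend 3 242/584 = 41.4%, Blend 1 455/846 = 53.8% → Blend 1
Blend 3 wins each soil group but Blend 1 wins overall — the comparison reverses. Blend 3's plots skew toward silt, which has a lower base rate.

Yes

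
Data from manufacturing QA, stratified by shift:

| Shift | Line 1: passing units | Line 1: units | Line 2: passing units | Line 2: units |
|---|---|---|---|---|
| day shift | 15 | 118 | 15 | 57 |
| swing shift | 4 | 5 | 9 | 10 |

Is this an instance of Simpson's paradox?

No

Day shift: Line 1 15/118 = 12.7%, Line 2 15/57 = 26.3% → Line 2
Swing shift: Line 1 4/5 = 80.0%, Line 2 9/10 = 90.0% → Line 2
Overall: Line 1 19/123 = 15.4%, Line 2 24/67 = 35.8% → Line 2
Line 2 wins overall and in every shift group — no reversal.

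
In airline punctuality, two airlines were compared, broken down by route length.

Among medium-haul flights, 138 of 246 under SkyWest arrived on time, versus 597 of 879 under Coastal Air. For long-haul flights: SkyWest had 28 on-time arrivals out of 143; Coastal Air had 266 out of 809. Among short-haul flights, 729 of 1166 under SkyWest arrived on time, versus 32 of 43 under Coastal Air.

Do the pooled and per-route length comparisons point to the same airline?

Medium-haul: SkyWest 138/246 = 56.1%, Coastal Air 597/879 = 67.9% → Coastal Air
Long-haul: SkyWest 28/143 = 19.6%, Coastal Air 266/809 = 32.9% → Coastal Air
Short-haul: SkyWest 729/1166 = 62.5%, Coastal Air 32/43 = 74.4% → Coastal Air
Overall: SkyWest 895/1555 = 57.6%, Coastal Air 895/1731 = 51.7% → SkyWest
Coastal Air wins each route group but SkyWest wins overall — the comparison reverses. Coastal Air's flights skew toward long-haul, which has a lower base rate.

No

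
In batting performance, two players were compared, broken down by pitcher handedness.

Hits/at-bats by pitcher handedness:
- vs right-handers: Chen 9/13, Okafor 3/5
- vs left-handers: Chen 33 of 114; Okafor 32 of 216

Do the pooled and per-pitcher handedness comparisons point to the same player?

Vs right-handers: Chen 9/13 = 69.2%, Okafor 3/5 = 60.0% → Chen
Vs left-handers: Chen 33/114 = 28.9%, Okafor 32/216 = 14.8% → Chen
Overall: Chen 42/127 = 33.1%, Okafor 35/221 = 15.8% → Chen
Chen wins overall and in every pitcher group — no reversal.

Yes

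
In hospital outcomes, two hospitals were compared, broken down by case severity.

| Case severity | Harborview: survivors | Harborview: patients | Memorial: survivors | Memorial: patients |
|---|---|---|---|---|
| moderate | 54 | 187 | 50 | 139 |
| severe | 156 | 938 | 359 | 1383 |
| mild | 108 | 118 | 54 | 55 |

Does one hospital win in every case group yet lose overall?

No

Moderate: Harborview 54/187 = 28.9%, Memorial 50/139 = 36.0% → Memorial
Severe: Harborview 156/938 = 16.6%, Memorial 359/1383 = 26.0% → Memorial
Mild: Harborview 108/118 = 91.5%, Memorial 54/55 = 98.2% → Memorial
Overall: Harborview 318/1243 = 25.6%, Memorial 463/1577 = 29.4% → Memorial
Memorial wins overall and in every case group — no reversal.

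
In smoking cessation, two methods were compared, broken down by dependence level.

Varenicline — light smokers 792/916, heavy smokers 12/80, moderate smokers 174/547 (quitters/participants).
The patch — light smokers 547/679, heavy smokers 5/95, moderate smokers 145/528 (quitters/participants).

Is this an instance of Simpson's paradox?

Light smokers: varenicline 792/916 = 86.5%, the patch 547/679 = 80.6% → varenicline
Heavy smokers: varenicline 12/80 = 15.0%, the patch 5/95 = 5.3% → varenicline
Moderate smokers: varenicline 174/547 = 31.8%, the patch 145/528 = 27.5% → varenicline
Overall: varenicline 978/1543 = 63.4%, the patch 697/1302 = 53.5% → varenicline
Varenicline wins overall and in every dependence group — no reversal.

No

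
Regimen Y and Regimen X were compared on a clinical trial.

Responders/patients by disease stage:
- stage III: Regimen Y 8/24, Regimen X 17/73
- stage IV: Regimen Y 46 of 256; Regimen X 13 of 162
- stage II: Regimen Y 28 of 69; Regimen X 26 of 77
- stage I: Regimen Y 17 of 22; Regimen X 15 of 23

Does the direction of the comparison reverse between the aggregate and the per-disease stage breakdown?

Stage III: Regimen Y 8/24 = 33.3%, Regimen X 17/73 = 23.3% → Regimen Y
Stage IV: Regimen Y 46/256 = 18.0%, Regimen X 13/162 = 8.0% → Regimen Y
Stage II: Regimen Y 28/69 = 40.6%, Regimen X 26/77 = 33.8% → Regimen Y
Stage I: Regimen Y 17/22 = 77.3%, Regimen X 15/23 = 65.2% → Regimen Y
Overall: Regimen Y 99/371 = 26.7%, Regimen X 71/335 = 21.2% → Regimen Y
Regimen Y wins overall and in every disease group — no reversal.

No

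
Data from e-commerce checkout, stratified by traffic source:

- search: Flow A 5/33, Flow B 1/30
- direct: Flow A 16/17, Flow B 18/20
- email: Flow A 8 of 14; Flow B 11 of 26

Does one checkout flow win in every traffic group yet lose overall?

Search: Flow A 5/33 = 15.2%, Flow B 1/30 = 3.3% → Flow A
Direct: Flow A 16/17 = 94.1%, Flow B 18/20 = 90.0% → Flow A
Email: Flow A 8/14 = 57.1%, Flow B 11/26 = 42.3% → Flow A
Overall: Flow A 29/64 = 45.3%, Flow B 30/76 = 39.5% → Flow A
Flow A wins overall and in every traffic group — no reversal.

No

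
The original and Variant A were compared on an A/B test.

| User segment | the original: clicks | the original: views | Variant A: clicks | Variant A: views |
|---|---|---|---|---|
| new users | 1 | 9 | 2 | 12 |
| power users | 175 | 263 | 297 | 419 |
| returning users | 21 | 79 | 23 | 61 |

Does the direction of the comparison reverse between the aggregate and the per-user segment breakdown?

New users: the original 1/9 = 11.1%, Variant A 2/12 = 16.7% → Variant A
Power users: the original 175/263 = 66.5%, Variant A 297/419 = 70.9% → Variant A
Returning users: the original 21/79 = 26.6%, Variant A 23/61 = 37.7% → Variant A
Overall: the original 197/351 = 56.1%, Variant A 322/492 = 65.4% → Variant A
Variant A wins overall and in every user group — no reversal.

No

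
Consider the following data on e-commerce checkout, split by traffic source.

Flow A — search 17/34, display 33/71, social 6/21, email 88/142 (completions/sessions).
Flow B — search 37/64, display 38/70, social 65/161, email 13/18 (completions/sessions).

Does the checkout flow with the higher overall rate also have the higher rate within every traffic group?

Search: Flow A 17/34 = 50.0%, Flow B 37/64 = 57.8% → Flow B
Display: Flow A 33/71 = 46.5%, Flow B 38/70 = 54.3% → Flow B
Social: Flow A 6/21 = 28.6%, Flow B 65/161 = 40.4% → Flow B
Email: Flow A 88/142 = 62.0%, Flow B 13/18 = 72.2% → Flow B
Overall: Flow A 144/268 = 53.7%, Flow B 153/313 = 48.9% → Flow A
Flow B wins each traffic group but Flow A wins overall — the comparison reverses. Flow B's sessions skew toward social, which has a lower base rate.

No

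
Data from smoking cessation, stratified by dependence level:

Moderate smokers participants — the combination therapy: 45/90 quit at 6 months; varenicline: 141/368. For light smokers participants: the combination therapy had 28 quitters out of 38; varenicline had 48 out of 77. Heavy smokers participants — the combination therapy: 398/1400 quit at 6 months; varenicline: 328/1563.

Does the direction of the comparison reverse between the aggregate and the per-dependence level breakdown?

Moderate smokers: the combination therapy 45/90 = 50.0%, varenicline 141/368 = 38.3% → the combination therapy
Light smokers: the combination therapy 28/38 = 73.7%, varenicline 48/77 = 62.3% → the combination therapy
Heavy smokers: the combination therapy 398/1400 = 28.4%, varenicline 328/1563 = 21.0% → the combination therapy
Overall: the combination therapy 471/1528 = 30.8%, varenicline 517/2008 = 25.7% → the combination therapy
The combination therapy wins overall and in every dependence group — no reversal.

No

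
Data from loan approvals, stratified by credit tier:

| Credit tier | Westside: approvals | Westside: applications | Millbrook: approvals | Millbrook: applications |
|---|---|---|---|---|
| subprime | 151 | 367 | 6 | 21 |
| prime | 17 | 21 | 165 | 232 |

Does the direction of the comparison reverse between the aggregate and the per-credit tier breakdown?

Subprime: Westside 151/367 = 41.1%, Millbrook 6/21 = 28.6% → Westside
Prime: Westside 17/21 = 81.0%, Millbrook 165/232 = 71.1% → Westside
Overall: Westside 168/388 = 43.3%, Millbrook 171/253 = 67.6% → Millbrook
Westside wins each credit group but Millbrook wins overall — the comparison reverses. Westside's applications skew toward subprime, which has a lower base rate.

Yes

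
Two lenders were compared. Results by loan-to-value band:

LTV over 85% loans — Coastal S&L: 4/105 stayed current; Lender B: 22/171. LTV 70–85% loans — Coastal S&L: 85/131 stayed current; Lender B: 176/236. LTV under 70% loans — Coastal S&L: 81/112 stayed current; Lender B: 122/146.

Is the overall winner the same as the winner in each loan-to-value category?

LTV over 85%: Coastal S&L 4/105 = 3.8%, Lender B 22/171 = 12.9% → Lender B
LTV 70–85%: Coastal S&L 85/131 = 64.9%, Lender B 176/236 = 74.6% → Lender B
LTV under 70%: Coastal S&L 81/112 = 72.3%, Lender B 122/146 = 83.6% → Lender B
Overall: Coastal S&L 170/348 = 48.9%, Lender B 320/553 = 57.9% → Lender B
Lender B wins overall and in every loan-to-value group — no reversal.

Yes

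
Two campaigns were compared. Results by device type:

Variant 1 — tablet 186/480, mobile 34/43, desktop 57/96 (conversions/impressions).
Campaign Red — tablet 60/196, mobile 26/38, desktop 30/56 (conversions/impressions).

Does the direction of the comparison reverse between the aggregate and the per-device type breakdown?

Tablet: Variant 1 186/480 = 38.8%, Campaign Red 60/196 = 30.6% → Variant 1
Mobile: Variant 1 34/43 = 79.1%, Campaign Red 26/38 = 68.4% → Variant 1
Desktop: Variant 1 57/96 = 59.4%, Campaign Red 30/56 = 53.6% → Variant 1
Overall: Variant 1 277/619 = 44.7%, Campaign Red 116/290 = 40.0% → Variant 1
Variant 1 wins overall and in every device group — no reversal.

No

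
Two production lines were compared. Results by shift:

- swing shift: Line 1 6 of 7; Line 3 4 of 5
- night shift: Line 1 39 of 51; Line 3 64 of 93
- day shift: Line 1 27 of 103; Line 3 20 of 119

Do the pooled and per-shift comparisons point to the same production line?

Swing shift: Line 1 6/7 = 85.7%, Line 3 4/5 = 80.0% → Line 1
Night shift: Line 1 39/51 = 76.5%, Line 3 64/93 = 68.8% → Line 1
Day shift: Line 1 27/103 = 26.2%, Line 3 20/119 = 16.8% → Line 1
Overall: Line 1 72/161 = 44.7%, Line 3 88/217 = 40.6% → Line 1
Line 1 wins overall and in every shift group — no reversal.

Yes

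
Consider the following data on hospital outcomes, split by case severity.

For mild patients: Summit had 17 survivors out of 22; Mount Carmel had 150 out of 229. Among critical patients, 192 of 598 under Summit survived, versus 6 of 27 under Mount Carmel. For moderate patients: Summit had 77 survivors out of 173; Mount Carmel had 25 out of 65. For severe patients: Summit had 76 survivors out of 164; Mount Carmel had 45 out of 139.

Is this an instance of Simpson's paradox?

Mild: Summit 17/22 = 77.3%, Mount Carmel 150/229 = 65.5% → Summit
Critical: Summit 192/598 = 32.1%, Mount Carmel 6/27 = 22.2% → Summit
Moderate: Summit 77/173 = 44.5%, Mount Carmel 25/65 = 38.5% → Summit
Severe: Summit 76/164 = 46.3%, Mount Carmel 45/139 = 32.4% → Summit
Overall: Summit 362/957 = 37.8%, Mount Carmel 226/460 = 49.1% → Mount Carmel
Summit wins each case group but Mount Carmel wins overall — the comparison reverses. Summit's patients skew toward critical, which has a lower base rate.

Yes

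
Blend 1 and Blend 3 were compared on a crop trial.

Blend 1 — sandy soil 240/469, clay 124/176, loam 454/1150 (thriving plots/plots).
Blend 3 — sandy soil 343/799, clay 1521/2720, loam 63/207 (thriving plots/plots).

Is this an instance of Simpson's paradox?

Yes

Sandy soil: Blend 1 240/469 = 51.2%, Blend 3 343/799 = 42.9% → Blend 1
Clay: Blend 1 124/176 = 70.5%, Blend 3 1521/2720 = 55.9% → Blend 1
Loam: Blend 1 454/1150 = 39.5%, Blend 3 63/207 = 30.4% → Blend 1
Overall: Blend 1 818/1795 = 45.6%, Blend 3 1927/3726 = 51.7% → Blend 3
Blend 1 wins each soil group but Blend 3 wins overall — the comparison reverses. Blend 1's plots skew toward loam, which has a lower base rate.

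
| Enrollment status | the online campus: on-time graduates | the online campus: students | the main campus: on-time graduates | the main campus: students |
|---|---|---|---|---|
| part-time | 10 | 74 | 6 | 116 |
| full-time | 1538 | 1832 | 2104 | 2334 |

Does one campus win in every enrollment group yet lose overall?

No

Part-time: the online campus 10/74 = 13.5%, the main campus 6/116 = 5.2% → the online campus
Full-time: the online campus 1538/1832 = 84.0%, the main campus 2104/2334 = 90.1% → the main campus
Overall: the online campus 1548/1906 = 81.2%, the main campus 2110/2450 = 86.1% → the main campus
Neither sweeps: the online campus wins 1 of 2 groups, the main campus wins 1. The main campus wins overall but not every group — no Simpson reversal.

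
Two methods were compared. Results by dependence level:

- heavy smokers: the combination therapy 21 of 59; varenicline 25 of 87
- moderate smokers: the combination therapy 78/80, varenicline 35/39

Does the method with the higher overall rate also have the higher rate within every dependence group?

Heavy smokers: the combination therapy 21/59 = 35.6%, varenicline 25/87 = 28.7% → the combination therapy
Moderate smokers: the combination therapy 78/80 = 97.5%, varenicline 35/39 = 89.7% → the combination therapy
Overall: the combination therapy 99/139 = 71.2%, varenicline 60/126 = 47.6% → the combination therapy
The combination therapy wins overall and in every dependence group — no reversal.

Yes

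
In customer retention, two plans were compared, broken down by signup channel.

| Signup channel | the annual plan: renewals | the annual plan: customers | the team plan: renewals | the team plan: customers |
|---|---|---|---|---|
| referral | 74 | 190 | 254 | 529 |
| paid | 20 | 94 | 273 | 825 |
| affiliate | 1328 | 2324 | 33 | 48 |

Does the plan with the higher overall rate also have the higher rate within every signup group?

No

Referral: the annual plan 74/190 = 38.9%, the team plan 254/529 = 48.0% → the team plan
Paid: the annual plan 20/94 = 21.3%, the team plan 273/825 = 33.1% → the team plan
Affiliate: the annual plan 1328/2324 = 57.1%, the team plan 33/48 = 68.8% → the team plan
Overall: the annual plan 1422/2608 = 54.5%, the team plan 560/1402 = 39.9% → the annual plan
The team plan wins each signup group but the annual plan wins overall — the comparison reverses. The team plan's customers skew toward paid, which has a lower base rate.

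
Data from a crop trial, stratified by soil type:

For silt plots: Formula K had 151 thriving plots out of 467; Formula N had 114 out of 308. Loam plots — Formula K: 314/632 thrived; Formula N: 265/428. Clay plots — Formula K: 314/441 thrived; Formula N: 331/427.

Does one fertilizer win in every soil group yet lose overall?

Silt: Formula K 151/467 = 32.3%, Formula N 114/308 = 37.0% → Formula N
Loam: Formula K 314/632 = 49.7%, Formula N 265/428 = 61.9% → Formula N
Clay: Formula K 314/441 = 71.2%, Formula N 331/427 = 77.5% → Formula N
Overall: Formula K 779/1540 = 50.6%, Formula N 710/1163 = 61.0% → Formula N
Formula N wins overall and in every soil group — no reversal.

No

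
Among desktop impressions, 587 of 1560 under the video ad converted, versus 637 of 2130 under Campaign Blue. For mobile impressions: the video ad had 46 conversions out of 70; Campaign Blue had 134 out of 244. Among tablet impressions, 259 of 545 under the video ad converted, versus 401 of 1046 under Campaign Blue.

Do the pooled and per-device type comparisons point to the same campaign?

Yes

Desktop: the video ad 587/1560 = 37.6%, Campaign Blue 637/2130 = 29.9% → the video ad
Mobile: the video ad 46/70 = 65.7%, Campaign Blue 134/244 = 54.9% → the video ad
Tablet: the video ad 259/545 = 47.5%, Campaign Blue 401/1046 = 38.3% → the video ad
Overall: the video ad 892/2175 = 41.0%, Campaign Blue 1172/3420 = 34.3% → the video ad
The video ad wins overall and in every device group — no reversal.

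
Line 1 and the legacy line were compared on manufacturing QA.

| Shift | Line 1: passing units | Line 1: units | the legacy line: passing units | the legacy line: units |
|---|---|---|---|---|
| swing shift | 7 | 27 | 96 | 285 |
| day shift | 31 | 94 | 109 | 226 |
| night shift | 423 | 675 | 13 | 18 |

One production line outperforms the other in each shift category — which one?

the legacy line

Swing shift: Line 1 7/27 = 25.9%, the legacy line 96/285 = 33.7% → the legacy line
Day shift: Line 1 31/94 = 33.0%, the legacy line 109/226 = 48.2% → the legacy line
Night shift: Line 1 423/675 = 62.7%, the legacy line 13/18 = 72.2% → the legacy line
The legacy line has the higher rate in all 3 groups.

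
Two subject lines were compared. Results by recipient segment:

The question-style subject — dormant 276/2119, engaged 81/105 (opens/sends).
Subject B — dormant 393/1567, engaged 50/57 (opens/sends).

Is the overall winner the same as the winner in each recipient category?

Dormant: the question-style subject 276/2119 = 13.0%, Subject B 393/1567 = 25.1% → Subject B
Engaged: the question-style subject 81/105 = 77.1%, Subject B 50/57 = 87.7% → Subject B
Overall: the question-style subject 357/2224 = 16.1%, Subject B 443/1624 = 27.3% → Subject B
Subject B wins overall and in every recipient group — no reversal.

Yes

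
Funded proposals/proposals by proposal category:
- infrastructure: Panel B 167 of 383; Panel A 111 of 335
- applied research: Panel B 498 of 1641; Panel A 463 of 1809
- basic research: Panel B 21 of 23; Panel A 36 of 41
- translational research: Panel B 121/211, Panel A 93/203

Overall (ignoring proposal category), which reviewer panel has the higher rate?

Infrastructure: Panel B 167/383 = 43.6%, Panel A 111/335 = 33.1% → Panel B
Applied research: Panel B 498/1641 = 30.3%, Panel A 463/1809 = 25.6% → Panel B
Basic research: Panel B 21/23 = 91.3%, Panel A 36/41 = 87.8% → Panel B
Translational research: Panel B 121/211 = 57.3%, Panel A 93/203 = 45.8% → Panel B
Overall: Panel B 807/2258 = 35.7%, Panel A 703/2388 = 29.4% → Panel B

Panel B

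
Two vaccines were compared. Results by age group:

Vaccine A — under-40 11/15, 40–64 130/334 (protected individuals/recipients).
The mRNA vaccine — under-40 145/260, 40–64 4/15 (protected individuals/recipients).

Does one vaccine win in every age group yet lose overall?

Under-40: Vaccine A 11/15 = 73.3%, the mRNA vaccine 145/260 = 55.8% → Vaccine A
40–64: Vaccine A 130/334 = 38.9%, the mRNA vaccine 4/15 = 26.7% → Vaccine A
Overall: Vaccine A 141/349 = 40.4%, the mRNA vaccine 149/275 = 54.2% → the mRNA vaccine
Vaccine A wins each age group but the mRNA vaccine wins overall — the comparison reverses. Vaccine A's recipients skew toward 40–64, which has a lower base rate.

Yes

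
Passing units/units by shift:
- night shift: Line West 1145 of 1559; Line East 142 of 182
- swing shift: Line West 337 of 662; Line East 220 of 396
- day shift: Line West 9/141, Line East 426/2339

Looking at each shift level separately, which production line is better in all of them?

Night shift: Line West 1145/1559 = 73.4%, Line East 142/182 = 78.0% → Line East
Swing shift: Line West 337/662 = 50.9%, Line East 220/396 = 55.6% → Line East
Day shift: Line West 9/141 = 6.4%, Line East 426/2339 = 18.2% → Line East
Line East has the higher rate in all 3 groups.

Line East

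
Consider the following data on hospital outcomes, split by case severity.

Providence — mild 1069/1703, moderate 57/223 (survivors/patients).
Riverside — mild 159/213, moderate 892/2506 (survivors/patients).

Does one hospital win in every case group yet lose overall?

Yes

Mild: Providence 1069/1703 = 62.8%, Riverside 159/213 = 74.6% → Riverside
Moderate: Providence 57/223 = 25.6%, Riverside 892/2506 = 35.6% → Riverside
Overall: Providence 1126/1926 = 58.5%, Riverside 1051/2719 = 38.7% → Providence
Riverside wins each case group but Providence wins overall — the comparison reverses. Riverside's patients skew toward moderate, which has a lower base rate.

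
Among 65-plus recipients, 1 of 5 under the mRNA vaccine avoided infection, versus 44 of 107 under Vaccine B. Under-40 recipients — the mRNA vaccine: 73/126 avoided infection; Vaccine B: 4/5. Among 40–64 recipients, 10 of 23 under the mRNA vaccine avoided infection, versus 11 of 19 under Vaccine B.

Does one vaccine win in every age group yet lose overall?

65-plus: the mRNA vaccine 1/5 = 20.0%, Vaccine B 44/107 = 41.1% → Vaccine B
Under-40: the mRNA vaccine 73/126 = 57.9%, Vaccine B 4/5 = 80.0% → Vaccine B
40–64: the mRNA vaccine 10/23 = 43.5%, Vaccine B 11/19 = 57.9% → Vaccine B
Overall: the mRNA vaccine 84/154 = 54.5%, Vaccine B 59/131 = 45.0% → the mRNA vaccine
Vaccine B wins each age group but the mRNA vaccine wins overall — the comparison reverses. Vaccine B's recipients skew toward 65-plus, which has a lower base rate.

Yes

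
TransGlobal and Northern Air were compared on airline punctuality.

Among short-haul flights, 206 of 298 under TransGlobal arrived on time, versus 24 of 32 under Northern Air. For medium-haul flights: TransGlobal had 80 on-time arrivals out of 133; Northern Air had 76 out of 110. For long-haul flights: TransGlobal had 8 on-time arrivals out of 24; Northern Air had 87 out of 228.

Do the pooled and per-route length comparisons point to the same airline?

Short-haul: TransGlobal 206/298 = 69.1%, Northern Air 24/32 = 75.0% → Northern Air
Medium-haul: TransGlobal 80/133 = 60.2%, Northern Air 76/110 = 69.1% → Northern Air
Long-haul: TransGlobal 8/24 = 33.3%, Northern Air 87/228 = 38.2% → Northern Air
Overall: TransGlobal 294/455 = 64.6%, Northern Air 187/370 = 50.5% → TransGlobal
Northern Air wins each route group but TransGlobal wins overall — the comparison reverses. Northern Air's flights skew toward long-haul, which has a lower base rate.

No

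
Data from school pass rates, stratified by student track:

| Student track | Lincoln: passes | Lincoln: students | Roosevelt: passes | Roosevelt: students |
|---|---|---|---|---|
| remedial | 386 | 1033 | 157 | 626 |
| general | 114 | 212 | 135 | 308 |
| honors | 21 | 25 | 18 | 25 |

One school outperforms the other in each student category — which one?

Lincoln

Remedial: Lincoln 386/1033 = 37.4%, Roosevelt 157/626 = 25.1% → Lincoln
General: Lincoln 114/212 = 53.8%, Roosevelt 135/308 = 43.8% → Lincoln
Honors: Lincoln 21/25 = 84.0%, Roosevelt 18/25 = 72.0% → Lincoln
Lincoln has the higher rate in all 3 groups.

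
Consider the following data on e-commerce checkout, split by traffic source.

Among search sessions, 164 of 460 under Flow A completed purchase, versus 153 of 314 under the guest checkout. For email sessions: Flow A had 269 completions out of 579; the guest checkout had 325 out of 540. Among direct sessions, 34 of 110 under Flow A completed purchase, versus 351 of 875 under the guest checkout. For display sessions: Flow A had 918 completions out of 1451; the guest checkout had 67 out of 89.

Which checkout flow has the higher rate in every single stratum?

Search: Flow A 164/460 = 35.7%, the guest checkout 153/314 = 48.7% → the guest checkout
Email: Flow A 269/579 = 46.5%, the guest checkout 325/540 = 60.2% → the guest checkout
Direct: Flow A 34/110 = 30.9%, the guest checkout 351/875 = 40.1% → the guest checkout
Display: Flow A 918/1451 = 63.3%, the guest checkout 67/89 = 75.3% → the guest checkout
The guest checkout has the higher rate in all 4 groups.

the guest checkout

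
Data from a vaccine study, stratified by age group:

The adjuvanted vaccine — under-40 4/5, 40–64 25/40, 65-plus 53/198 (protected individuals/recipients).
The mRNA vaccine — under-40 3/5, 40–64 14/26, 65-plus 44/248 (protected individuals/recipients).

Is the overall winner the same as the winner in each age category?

Under-40: the adjuvanted vaccine 4/5 = 80.0%, the mRNA vaccine 3/5 = 60.0% → the adjuvanted vaccine
40–64: the adjuvanted vaccine 25/40 = 62.5%, the mRNA vaccine 14/26 = 53.8% → the adjuvanted vaccine
65-plus: the adjuvanted vaccine 53/198 = 26.8%, the mRNA vaccine 44/248 = 17.7% → the adjuvanted vaccine
Overall: the adjuvanted vaccine 82/243 = 33.7%, the mRNA vaccine 61/279 = 21.9% → the adjuvanted vaccine
The adjuvanted vaccine wins overall and in every age group — no reversal.

Yes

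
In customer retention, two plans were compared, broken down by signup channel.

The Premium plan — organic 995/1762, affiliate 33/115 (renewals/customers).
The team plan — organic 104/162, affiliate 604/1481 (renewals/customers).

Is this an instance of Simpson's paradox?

Yes

Organic: the Premium plan 995/1762 = 56.5%, the team plan 104/162 = 64.2% → the team plan
Affiliate: the Premium plan 33/115 = 28.7%, the team plan 604/1481 = 40.8% → the team plan
Overall: the Premium plan 1028/1877 = 54.8%, the team plan 708/1643 = 43.1% → the Premium plan
The team plan wins each signup group but the Premium plan wins overall — the comparison reverses. The team plan's customers skew toward affiliate, which has a lower base rate.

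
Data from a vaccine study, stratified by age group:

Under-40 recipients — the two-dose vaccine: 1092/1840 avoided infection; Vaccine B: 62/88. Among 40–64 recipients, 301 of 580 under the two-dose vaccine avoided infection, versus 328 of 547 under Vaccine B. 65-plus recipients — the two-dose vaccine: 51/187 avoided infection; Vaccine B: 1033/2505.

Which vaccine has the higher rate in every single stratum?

Vaccine B

Under-40: the two-dose vaccine 1092/1840 = 59.3%, Vaccine B 62/88 = 70.5% → Vaccine B
40–64: the two-dose vaccine 301/580 = 51.9%, Vaccine B 328/547 = 60.0% → Vaccine B
65-plus: the two-dose vaccine 51/187 = 27.3%, Vaccine B 1033/2505 = 41.2% → Vaccine B
Vaccine B has the higher rate in all 3 groups.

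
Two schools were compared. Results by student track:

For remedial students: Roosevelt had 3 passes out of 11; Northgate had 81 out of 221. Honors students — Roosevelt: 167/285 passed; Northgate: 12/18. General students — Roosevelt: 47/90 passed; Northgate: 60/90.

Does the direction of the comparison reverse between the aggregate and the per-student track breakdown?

Yes

Remedial: Roosevelt 3/11 = 27.3%, Northgate 81/221 = 36.7% → Northgate
Honors: Roosevelt 167/285 = 58.6%, Northgate 12/18 = 66.7% → Northgate
General: Roosevelt 47/90 = 52.2%, Northgate 60/90 = 66.7% → Northgate
Overall: Roosevelt 217/386 = 56.2%, Northgate 153/329 = 46.5% → Roosevelt
Northgate wins each student group but Roosevelt wins overall — the comparison reverses. Northgate's students skew toward remedial, which has a lower base rate.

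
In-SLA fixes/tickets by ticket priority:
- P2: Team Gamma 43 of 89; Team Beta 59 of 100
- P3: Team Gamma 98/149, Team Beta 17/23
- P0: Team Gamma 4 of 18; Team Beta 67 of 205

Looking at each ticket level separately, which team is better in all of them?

P2: Team Gamma 43/89 = 48.3%, Team Beta 59/100 = 59.0% → Team Beta
P3: Team Gamma 98/149 = 65.8%, Team Beta 17/23 = 73.9% → Team Beta
P0: Team Gamma 4/18 = 22.2%, Team Beta 67/205 = 32.7% → Team Beta
Team Beta has the higher rate in all 3 groups.

Team Beta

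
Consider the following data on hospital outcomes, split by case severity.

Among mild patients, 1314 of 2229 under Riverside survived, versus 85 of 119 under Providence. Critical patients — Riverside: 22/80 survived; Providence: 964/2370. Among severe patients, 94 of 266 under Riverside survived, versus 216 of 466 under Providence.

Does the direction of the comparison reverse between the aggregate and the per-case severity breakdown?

Yes

Mild: Riverside 1314/2229 = 59.0%, Providence 85/119 = 71.4% → Providence
Critical: Riverside 22/80 = 27.5%, Providence 964/2370 = 40.7% → Providence
Severe: Riverside 94/266 = 35.3%, Providence 216/466 = 46.4% → Providence
Overall: Riverside 1430/2575 = 55.5%, Providence 1265/2955 = 42.8% → Riverside
Providence wins each case group but Riverside wins overall — the comparison reverses. Providence's patients skew toward critical, which has a lower base rate.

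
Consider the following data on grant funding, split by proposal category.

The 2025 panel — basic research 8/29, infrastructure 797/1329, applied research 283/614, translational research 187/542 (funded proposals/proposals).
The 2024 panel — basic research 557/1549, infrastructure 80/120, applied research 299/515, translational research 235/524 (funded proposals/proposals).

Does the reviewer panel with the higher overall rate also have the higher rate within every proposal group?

Basic research: the 2025 panel 8/29 = 27.6%, the 2024 panel 557/1549 = 36.0% → the 2024 panel
Infrastructure: the 2025 panel 797/1329 = 60.0%, the 2024 panel 80/120 = 66.7% → the 2024 panel
Applied research: the 2025 panel 283/614 = 46.1%, the 2024 panel 299/515 = 58.1% → the 2024 panel
Translational research: the 2025 panel 187/542 = 34.5%, the 2024 panel 235/524 = 44.8% → the 2024 panel
Overall: the 2025 panel 1275/2514 = 50.7%, the 2024 panel 1171/2708 = 43.2% → the 2025 panel
The 2024 panel wins each proposal group but the 2025 panel wins overall — the comparison reverses. The 2024 panel's proposals skew toward basic research, which has a lower base rate.

No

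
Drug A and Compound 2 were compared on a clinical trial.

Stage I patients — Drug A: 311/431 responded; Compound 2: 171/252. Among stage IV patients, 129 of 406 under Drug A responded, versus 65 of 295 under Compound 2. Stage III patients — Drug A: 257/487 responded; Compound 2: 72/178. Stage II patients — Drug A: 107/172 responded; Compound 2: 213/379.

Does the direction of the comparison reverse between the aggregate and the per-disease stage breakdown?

Stage I: Drug A 311/431 = 72.2%, Compound 2 171/252 = 67.9% → Drug A
Stage IV: Drug A 129/406 = 31.8%, Compound 2 65/295 = 22.0% → Drug A
Stage III: Drug A 257/487 = 52.8%, Compound 2 72/178 = 40.4% → Drug A
Stage II: Drug A 107/172 = 62.2%, Compound 2 213/379 = 56.2% → Drug A
Overall: Drug A 804/1496 = 53.7%, Compound 2 521/1104 = 47.2% → Drug A
Drug A wins overall and in every disease group — no reversal.

No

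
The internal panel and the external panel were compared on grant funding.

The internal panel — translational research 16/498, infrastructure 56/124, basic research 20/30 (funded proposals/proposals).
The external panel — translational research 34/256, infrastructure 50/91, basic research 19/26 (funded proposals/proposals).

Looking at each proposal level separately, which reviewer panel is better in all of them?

the external panel

Translational research: the internal panel 16/498 = 3.2%, the external panel 34/256 = 13.3% → the external panel
Infrastructure: the internal panel 56/124 = 45.2%, the external panel 50/91 = 54.9% → the external panel
Basic research: the internal panel 20/30 = 66.7%, the external panel 19/26 = 73.1% → the external panel
The external panel has the higher rate in all 3 groups.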